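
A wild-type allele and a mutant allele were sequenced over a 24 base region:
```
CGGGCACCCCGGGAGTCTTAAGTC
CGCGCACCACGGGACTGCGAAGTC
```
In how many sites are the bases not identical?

6

Mismatches (1-based): site 3: G→C; site 9: C→A; site 15: G→C; site 17: C→G; site 18: T→C; site 19: T→G.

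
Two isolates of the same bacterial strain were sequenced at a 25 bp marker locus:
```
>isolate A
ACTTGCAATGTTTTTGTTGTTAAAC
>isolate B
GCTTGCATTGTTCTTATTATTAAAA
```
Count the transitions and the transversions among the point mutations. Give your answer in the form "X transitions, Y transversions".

4 transitions, 2 transversions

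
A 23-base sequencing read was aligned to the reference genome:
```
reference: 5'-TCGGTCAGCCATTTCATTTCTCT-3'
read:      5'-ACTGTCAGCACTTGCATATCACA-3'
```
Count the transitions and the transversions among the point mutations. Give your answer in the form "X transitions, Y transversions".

Mismatches (1-based):
base 1: T→A (pyrimidine→purine, transversion)
base 3: G→T (purine→pyrimidine, transversion)
base 10: C→A (pyrimidine→purine, transversion)
base 11: A→C (purine→pyrimidine, transversion)
base 14: T→G (pyrimidine→purine, transversion)
base 18: T→A (pyrimidine→purine, transversion)
base 21: T→A (pyrimidine→purine, transversion)
base 23: T→A (pyrimidine→purine, transversion)

0 transitions, 8 transversions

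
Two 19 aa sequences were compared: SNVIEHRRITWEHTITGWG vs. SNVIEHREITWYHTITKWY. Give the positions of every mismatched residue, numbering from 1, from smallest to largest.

Scanning 1-based: 8: R/E; 12: E/Y; 17: G/K; 19: G/Y.

8, 12, 17, 19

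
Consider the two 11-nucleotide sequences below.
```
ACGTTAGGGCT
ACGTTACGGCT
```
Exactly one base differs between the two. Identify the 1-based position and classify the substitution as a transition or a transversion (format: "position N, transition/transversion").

position 7, transversion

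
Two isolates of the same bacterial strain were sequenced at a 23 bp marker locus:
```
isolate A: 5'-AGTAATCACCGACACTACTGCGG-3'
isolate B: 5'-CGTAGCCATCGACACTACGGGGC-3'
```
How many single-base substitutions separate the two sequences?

Mismatches (1-based): base 1: A→C; base 5: A→G; base 6: T→C; base 9: C→T; base 19: T→G; base 21: C→G; base 23: G→C.

7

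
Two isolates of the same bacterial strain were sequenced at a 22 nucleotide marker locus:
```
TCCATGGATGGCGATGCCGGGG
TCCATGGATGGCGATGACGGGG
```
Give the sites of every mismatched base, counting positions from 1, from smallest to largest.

Differences at site 17 (C→A).

17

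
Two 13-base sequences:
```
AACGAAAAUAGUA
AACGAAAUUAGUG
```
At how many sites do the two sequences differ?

The sequences differ at sites 8, 13 (1-based) — 2 in total.

2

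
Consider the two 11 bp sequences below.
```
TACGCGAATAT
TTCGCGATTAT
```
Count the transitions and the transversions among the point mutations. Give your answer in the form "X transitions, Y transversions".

0 transitions, 2 transversions

Transitions (purine↔purine or pyrimidine↔pyrimidine): none.
Transversions (purine↔pyrimidine): 2 A→T, 8 A→T.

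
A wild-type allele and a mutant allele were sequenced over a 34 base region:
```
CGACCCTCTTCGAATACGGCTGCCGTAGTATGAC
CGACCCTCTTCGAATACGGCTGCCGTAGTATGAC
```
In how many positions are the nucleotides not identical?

0

The two sequences are identical at every position.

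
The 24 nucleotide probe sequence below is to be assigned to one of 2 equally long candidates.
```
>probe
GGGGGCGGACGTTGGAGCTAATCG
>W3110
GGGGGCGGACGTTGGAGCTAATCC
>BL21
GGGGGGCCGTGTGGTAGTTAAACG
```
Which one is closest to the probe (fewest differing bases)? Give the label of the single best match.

W3110

Hamming distances to probe — W3110: 1; BL21: 9.
Smallest is W3110 with 1 mismatch.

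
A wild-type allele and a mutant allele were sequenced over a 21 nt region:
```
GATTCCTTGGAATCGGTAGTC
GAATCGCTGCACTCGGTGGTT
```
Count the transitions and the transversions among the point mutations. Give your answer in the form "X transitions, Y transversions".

3 transitions, 4 transversions

Mismatches (1-based):
position 3: T→A (pyrimidine→purine, transversion)
position 6: C→G (pyrimidine→purine, transversion)
position 7: T→C (pyrimidine→pyrimidine, transition)
position 10: G→C (purine→pyrimidine, transversion)
position 12: A→C (purine→pyrimidine, transversion)
position 18: A→G (purine→purine, transition)
position 21: C→T (pyrimidine→pyrimidine, transition)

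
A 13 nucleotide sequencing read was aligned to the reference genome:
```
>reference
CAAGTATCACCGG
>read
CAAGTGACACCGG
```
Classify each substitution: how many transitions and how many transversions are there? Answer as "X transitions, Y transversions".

Mismatches (1-based):
base 6: A→G (purine→purine, transition)
base 7: T→A (pyrimidine→purine, transversion)

1 transition, 1 transversion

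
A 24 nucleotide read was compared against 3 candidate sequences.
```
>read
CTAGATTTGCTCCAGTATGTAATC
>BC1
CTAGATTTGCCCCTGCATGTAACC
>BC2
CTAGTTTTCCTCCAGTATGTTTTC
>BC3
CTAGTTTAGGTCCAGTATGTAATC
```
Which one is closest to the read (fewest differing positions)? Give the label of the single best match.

BC3

BC1 differs at 4 positions; BC2 differs at 4 positions; BC3 differs at 3 positions. The closest is BC3.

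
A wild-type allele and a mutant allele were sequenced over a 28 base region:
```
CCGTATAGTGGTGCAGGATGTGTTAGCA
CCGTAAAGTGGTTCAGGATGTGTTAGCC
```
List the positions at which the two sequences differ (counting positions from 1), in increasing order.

Differences at position 6 (T→A), position 13 (G→T), position 28 (A→C).

6, 13, 28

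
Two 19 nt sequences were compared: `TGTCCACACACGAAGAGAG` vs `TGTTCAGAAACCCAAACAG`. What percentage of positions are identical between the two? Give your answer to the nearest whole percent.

63%

7 positions differ (4, 7, 9, 12, 13, 15, 17), so 12 of 19 match: 12/19 = 63.16%.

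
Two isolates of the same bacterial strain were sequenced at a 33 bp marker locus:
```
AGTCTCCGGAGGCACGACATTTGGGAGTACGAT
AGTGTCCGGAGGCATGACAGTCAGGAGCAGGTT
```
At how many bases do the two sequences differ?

8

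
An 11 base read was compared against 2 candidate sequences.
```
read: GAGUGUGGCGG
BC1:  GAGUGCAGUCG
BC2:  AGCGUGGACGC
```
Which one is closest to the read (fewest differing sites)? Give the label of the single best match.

BC1

Hamming distances to read — BC1: 4; BC2: 8.
Smallest is BC1 with 4 mismatches.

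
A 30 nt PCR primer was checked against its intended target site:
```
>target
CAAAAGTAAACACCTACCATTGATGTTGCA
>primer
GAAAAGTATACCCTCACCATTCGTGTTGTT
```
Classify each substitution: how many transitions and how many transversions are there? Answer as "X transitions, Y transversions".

4 transitions, 5 transversions

Mismatches (1-based):
position 1: C→G (pyrimidine→purine, transversion)
position 9: A→T (purine→pyrimidine, transversion)
position 12: A→C (purine→pyrimidine, transversion)
position 14: C→T (pyrimidine→pyrimidine, transition)
position 15: T→C (pyrimidine→pyrimidine, transition)
position 22: G→C (purine→pyrimidine, transversion)
position 23: A→G (purine→purine, transition)
position 29: C→T (pyrimidine→pyrimidine, transition)
position 30: A→T (purine→pyrimidine, transversion)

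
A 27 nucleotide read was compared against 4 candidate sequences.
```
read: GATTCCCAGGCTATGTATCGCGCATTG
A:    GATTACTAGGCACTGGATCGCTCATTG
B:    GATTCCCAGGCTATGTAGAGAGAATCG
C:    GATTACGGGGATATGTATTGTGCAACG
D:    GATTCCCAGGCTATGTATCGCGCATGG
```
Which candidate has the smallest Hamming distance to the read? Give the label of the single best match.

D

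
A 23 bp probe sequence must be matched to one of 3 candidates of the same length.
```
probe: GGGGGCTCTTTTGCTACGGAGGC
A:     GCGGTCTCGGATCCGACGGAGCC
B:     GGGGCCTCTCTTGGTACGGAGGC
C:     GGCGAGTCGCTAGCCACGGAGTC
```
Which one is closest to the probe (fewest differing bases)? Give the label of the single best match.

B

A differs at 8 bases; B differs at 3 bases; C differs at 8 bases. The closest is B.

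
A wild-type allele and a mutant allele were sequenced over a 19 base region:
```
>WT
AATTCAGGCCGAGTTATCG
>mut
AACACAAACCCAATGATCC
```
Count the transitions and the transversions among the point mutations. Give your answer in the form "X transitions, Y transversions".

Transitions (purine↔purine or pyrimidine↔pyrimidine): 3 T→C, 7 G→A, 8 G→A, 13 G→A.
Transversions (purine↔pyrimidine): 4 T→A, 11 G→C, 15 T→G, 19 G→C.

4 transitions, 4 transversions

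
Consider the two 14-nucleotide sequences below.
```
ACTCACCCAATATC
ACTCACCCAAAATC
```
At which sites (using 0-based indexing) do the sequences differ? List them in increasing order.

Differences at site 10 (T→A).

10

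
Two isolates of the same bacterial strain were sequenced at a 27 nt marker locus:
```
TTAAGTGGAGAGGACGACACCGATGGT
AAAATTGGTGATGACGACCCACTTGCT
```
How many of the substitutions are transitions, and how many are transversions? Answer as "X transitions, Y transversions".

0 transitions, 10 transversions

Mismatches (1-based):
position 1: T→A (pyrimidine→purine, transversion)
position 2: T→A (pyrimidine→purine, transversion)
position 5: G→T (purine→pyrimidine, transversion)
position 9: A→T (purine→pyrimidine, transversion)
position 12: G→T (purine→pyrimidine, transversion)
position 19: A→C (purine→pyrimidine, transversion)
position 21: C→A (pyrimidine→purine, transversion)
position 22: G→C (purine→pyrimidine, transversion)
position 23: A→T (purine→pyrimidine, transversion)
position 26: G→C (purine→pyrimidine, transversion)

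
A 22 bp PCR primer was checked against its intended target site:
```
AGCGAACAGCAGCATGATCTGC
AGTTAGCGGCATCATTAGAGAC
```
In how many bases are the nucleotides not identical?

10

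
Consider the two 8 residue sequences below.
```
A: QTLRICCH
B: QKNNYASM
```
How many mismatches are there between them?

7

The sequences differ at positions 2, 3, 4, 5, 6, 7, 8 (1-based) — 7 in total.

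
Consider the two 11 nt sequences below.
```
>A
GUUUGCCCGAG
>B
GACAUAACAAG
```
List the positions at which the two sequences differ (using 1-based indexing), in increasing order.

2, 3, 4, 5, 6, 7, 9

Scanning 1-based: 2: U/A; 3: U/C; 4: U/A; 5: G/U; 6: C/A; 7: C/A; 9: G/A.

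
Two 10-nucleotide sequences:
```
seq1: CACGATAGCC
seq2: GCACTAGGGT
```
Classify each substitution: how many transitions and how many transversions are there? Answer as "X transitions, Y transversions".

2 transitions, 7 transversions

Mismatches (1-based):
position 1: C→G (pyrimidine→purine, transversion)
position 2: A→C (purine→pyrimidine, transversion)
position 3: C→A (pyrimidine→purine, transversion)
position 4: G→C (purine→pyrimidine, transversion)
position 5: A→T (purine→pyrimidine, transversion)
position 6: T→A (pyrimidine→purine, transversion)
position 7: A→G (purine→purine, transition)
position 9: C→G (pyrimidine→purine, transversion)
position 10: C→T (pyrimidine→pyrimidine, transition)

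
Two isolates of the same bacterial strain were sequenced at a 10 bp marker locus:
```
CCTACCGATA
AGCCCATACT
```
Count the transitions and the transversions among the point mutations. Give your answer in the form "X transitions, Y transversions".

2 transitions, 6 transversions

Transitions (purine↔purine or pyrimidine↔pyrimidine): 3 T→C, 9 T→C.
Transversions (purine↔pyrimidine): 1 C→A, 2 C→G, 4 A→C, 6 C→A, 7 G→T, 10 A→T.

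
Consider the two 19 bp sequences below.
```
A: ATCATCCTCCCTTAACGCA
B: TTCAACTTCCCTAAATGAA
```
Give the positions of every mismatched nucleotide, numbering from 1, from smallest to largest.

1, 5, 7, 13, 16, 18

Differences at position 1 (A→T), position 5 (T→A), position 7 (C→T), position 13 (T→A), position 16 (C→T), position 18 (C→A).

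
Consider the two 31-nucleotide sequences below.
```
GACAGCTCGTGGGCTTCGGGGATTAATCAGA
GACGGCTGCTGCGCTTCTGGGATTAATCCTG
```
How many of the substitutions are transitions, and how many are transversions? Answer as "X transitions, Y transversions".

Transitions (purine↔purine or pyrimidine↔pyrimidine): 4 A→G, 31 A→G.
Transversions (purine↔pyrimidine): 8 C→G, 9 G→C, 12 G→C, 18 G→T, 29 A→C, 30 G→T.

2 transitions, 6 transversions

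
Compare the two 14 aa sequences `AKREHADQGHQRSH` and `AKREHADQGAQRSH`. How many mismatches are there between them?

1

The sequences differ at residues 10 (1-based) — 1 in total.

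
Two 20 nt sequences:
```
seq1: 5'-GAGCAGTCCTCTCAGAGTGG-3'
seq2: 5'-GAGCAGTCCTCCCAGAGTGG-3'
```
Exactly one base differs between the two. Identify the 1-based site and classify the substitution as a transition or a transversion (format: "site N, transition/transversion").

The sequences differ only at site 12: T→C (pyrimidine→pyrimidine), a transition.

site 12, transition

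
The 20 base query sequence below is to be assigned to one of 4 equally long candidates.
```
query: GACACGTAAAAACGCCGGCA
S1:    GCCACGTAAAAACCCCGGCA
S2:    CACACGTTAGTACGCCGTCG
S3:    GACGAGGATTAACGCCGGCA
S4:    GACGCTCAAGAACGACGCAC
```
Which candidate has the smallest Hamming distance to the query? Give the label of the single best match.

S1 differs at 2 bases; S2 differs at 6 bases; S3 differs at 5 bases; S4 differs at 8 bases. The closest is S1.

S1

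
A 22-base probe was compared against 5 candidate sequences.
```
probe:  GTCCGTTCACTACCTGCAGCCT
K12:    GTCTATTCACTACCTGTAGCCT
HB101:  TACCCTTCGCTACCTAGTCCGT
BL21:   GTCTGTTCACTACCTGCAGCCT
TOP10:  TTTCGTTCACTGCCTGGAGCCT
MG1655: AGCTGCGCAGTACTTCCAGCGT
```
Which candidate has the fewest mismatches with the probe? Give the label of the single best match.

BL21

K12 differs at 3 bases; HB101 differs at 9 bases; BL21 differs at 1 base; TOP10 differs at 4 bases; MG1655 differs at 9 bases. The closest is BL21.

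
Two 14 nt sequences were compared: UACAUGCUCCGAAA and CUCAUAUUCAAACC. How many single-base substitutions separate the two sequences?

8

Comparing position by position, 8 bases differ: 1 (U/C), 2 (A/U), 6 (G/A), 7 (C/U), 10 (C/A), 11 (G/A), 13 (A/C), 14 (A/C).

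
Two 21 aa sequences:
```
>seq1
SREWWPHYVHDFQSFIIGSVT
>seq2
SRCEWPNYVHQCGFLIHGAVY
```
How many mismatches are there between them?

11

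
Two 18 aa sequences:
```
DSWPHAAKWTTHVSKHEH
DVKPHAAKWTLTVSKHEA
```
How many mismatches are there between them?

5

The sequences differ at positions 2, 3, 11, 12, 18 (1-based) — 5 in total.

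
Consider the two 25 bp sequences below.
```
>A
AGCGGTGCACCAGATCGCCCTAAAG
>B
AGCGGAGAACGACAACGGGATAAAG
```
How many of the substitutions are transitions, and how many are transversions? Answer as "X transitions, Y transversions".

0 transitions, 8 transversions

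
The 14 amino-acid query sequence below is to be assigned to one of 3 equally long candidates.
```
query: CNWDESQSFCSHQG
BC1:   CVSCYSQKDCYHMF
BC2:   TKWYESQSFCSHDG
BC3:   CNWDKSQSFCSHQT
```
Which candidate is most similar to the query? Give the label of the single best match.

Hamming distances to query — BC1: 9; BC2: 4; BC3: 2.
Smallest is BC3 with 2 mismatches.

BC3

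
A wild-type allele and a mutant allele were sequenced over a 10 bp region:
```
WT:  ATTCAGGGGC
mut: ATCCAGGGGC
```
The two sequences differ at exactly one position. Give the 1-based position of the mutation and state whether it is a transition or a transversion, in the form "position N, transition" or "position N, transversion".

The sequences differ only at position 3: T→C (pyrimidine→pyrimidine), a transition.

position 3, transition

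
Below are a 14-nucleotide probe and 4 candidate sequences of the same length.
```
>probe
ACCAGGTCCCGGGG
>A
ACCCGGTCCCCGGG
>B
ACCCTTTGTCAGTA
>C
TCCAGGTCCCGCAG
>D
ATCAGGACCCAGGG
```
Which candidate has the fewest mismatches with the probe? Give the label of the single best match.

A

A differs at 2 sites; B differs at 8 sites; C differs at 3 sites; D differs at 3 sites. The closest is A.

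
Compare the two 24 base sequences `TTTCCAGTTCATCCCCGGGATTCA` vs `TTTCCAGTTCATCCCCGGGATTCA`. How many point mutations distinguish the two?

0

No positions differ; the sequences are identical.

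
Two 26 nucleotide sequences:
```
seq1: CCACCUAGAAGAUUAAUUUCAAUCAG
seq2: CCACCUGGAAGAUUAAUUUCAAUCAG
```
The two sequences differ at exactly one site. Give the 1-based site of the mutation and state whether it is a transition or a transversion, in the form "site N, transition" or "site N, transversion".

site 7, transition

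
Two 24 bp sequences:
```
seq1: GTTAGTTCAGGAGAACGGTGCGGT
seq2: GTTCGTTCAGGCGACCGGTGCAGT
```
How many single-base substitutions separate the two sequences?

4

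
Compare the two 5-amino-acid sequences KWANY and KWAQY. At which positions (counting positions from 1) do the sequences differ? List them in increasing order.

Scanning 1-based: 4: N/Q.

4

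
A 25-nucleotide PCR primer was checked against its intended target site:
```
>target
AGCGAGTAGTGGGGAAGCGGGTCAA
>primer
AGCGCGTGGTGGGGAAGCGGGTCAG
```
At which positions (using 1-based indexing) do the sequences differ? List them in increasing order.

5, 8, 25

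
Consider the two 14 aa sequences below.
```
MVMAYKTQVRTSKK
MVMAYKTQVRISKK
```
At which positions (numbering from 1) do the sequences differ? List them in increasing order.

Scanning 1-based: 11: T/I.

11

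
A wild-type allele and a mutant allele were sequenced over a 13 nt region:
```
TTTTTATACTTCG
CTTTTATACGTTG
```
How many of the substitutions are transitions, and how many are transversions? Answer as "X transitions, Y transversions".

Mismatches (1-based):
site 1: T→C (pyrimidine→pyrimidine, transition)
site 10: T→G (pyrimidine→purine, transversion)
site 12: C→T (pyrimidine→pyrimidine, transition)

2 transitions, 1 transversion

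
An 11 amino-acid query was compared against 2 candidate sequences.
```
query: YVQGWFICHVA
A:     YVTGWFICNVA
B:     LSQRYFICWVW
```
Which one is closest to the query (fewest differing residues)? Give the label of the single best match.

A differs at 2 residues; B differs at 6 residues. The closest is A.

A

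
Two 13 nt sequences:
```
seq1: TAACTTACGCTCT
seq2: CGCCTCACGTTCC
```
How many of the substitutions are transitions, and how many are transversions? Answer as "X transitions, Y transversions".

5 transitions, 1 transversion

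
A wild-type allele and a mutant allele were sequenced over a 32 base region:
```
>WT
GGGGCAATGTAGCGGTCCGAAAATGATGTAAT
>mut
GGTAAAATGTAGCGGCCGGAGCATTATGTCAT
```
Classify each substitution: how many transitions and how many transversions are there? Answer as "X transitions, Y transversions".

Transitions (purine↔purine or pyrimidine↔pyrimidine): 4 G→A, 16 T→C, 21 A→G.
Transversions (purine↔pyrimidine): 3 G→T, 5 C→A, 18 C→G, 22 A→C, 25 G→T, 30 A→C.

3 transitions, 6 transversions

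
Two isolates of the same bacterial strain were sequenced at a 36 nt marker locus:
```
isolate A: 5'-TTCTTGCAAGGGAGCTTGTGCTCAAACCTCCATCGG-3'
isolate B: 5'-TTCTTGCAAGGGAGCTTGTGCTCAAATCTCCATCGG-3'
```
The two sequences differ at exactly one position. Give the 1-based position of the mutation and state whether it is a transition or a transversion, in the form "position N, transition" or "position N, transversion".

The sequences differ only at position 27: C→T (pyrimidine→pyrimidine), a transition.

position 27, transition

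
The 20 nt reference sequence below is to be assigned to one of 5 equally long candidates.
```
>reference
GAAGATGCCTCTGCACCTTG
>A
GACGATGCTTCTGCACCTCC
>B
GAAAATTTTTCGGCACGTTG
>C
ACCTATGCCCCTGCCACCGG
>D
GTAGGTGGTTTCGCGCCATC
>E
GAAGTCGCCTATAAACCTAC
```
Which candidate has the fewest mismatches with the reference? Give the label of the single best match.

Hamming distances to reference — A: 4; B: 6; C: 9; D: 9; E: 7.
Smallest is A with 4 mismatches.

A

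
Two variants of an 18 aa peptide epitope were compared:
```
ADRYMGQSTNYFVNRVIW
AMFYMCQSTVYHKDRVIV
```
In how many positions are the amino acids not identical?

Comparing position by position, 8 positions differ: 2 (D/M), 3 (R/F), 6 (G/C), 10 (N/V), 12 (F/H), 13 (V/K), 14 (N/D), 18 (W/V).

8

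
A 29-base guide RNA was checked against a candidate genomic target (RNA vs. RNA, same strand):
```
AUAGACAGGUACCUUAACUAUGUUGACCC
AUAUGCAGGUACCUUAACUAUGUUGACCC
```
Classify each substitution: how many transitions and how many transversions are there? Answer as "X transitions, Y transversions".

1 transition, 1 transversion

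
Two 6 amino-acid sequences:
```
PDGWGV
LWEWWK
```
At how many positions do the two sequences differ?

Comparing position by position, 5 positions differ: 1 (P/L), 2 (D/W), 3 (G/E), 5 (G/W), 6 (V/K).

5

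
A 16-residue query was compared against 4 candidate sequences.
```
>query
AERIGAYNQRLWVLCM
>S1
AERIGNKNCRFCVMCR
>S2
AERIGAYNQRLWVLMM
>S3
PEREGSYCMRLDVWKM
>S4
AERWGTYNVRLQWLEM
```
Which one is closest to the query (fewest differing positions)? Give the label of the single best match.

S2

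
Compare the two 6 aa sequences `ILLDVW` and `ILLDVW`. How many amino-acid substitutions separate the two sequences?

0

The two sequences are identical at every position.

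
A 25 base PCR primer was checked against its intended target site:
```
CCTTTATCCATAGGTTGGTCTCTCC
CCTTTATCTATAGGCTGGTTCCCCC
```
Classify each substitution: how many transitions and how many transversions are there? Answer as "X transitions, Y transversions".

Transitions (purine↔purine or pyrimidine↔pyrimidine): 9 C→T, 15 T→C, 20 C→T, 21 T→C, 23 T→C.
Transversions (purine↔pyrimidine): none.

5 transitions, 0 transversions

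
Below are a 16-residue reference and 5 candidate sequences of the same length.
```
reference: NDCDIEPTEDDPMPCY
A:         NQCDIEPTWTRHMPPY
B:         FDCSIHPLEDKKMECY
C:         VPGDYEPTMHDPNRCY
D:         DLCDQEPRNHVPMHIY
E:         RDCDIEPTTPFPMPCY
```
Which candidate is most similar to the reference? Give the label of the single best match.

Hamming distances to reference — A: 6; B: 7; C: 8; D: 9; E: 4.
Smallest is E with 4 mismatches.

E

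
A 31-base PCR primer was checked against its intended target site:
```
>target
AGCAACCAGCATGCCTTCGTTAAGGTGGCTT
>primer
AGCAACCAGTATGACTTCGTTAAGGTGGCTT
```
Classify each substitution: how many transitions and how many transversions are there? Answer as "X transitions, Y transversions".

Mismatches (1-based):
base 10: C→T (pyrimidine→pyrimidine, transition)
base 14: C→A (pyrimidine→purine, transversion)

1 transition, 1 transversion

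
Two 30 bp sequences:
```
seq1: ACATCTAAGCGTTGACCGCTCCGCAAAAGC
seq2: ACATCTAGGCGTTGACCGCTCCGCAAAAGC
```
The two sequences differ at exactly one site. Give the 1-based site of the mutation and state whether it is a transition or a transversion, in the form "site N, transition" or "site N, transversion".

site 8, transition

The sequences differ only at site 8: A→G (purine→purine), a transition.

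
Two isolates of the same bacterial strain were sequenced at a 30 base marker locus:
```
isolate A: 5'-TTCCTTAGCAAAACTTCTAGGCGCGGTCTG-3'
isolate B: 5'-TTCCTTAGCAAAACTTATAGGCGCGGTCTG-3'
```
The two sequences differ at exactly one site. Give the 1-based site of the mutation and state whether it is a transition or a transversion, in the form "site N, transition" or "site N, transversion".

site 17, transversion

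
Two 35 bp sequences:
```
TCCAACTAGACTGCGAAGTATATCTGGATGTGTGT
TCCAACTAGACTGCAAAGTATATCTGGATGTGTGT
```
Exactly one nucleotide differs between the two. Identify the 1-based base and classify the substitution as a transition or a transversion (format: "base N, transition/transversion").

base 15, transition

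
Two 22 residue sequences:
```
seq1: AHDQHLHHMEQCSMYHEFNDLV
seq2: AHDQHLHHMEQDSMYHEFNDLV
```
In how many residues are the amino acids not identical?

The sequences differ at residues 12 (1-based) — 1 in total.

1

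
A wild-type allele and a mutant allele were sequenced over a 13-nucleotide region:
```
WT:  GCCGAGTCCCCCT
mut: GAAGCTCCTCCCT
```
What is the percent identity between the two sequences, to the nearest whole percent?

54%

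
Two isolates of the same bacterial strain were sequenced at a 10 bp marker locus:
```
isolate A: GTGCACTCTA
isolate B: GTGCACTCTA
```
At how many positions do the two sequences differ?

0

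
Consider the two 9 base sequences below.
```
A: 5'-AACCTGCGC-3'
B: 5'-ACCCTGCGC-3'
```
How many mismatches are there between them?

1

Mismatches (1-based): site 2: A→C.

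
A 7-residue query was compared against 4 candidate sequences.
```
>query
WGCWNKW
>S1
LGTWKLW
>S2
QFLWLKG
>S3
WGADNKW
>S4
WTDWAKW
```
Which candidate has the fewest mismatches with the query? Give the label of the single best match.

Hamming distances to query — S1: 4; S2: 5; S3: 2; S4: 3.
Smallest is S3 with 2 mismatches.

S3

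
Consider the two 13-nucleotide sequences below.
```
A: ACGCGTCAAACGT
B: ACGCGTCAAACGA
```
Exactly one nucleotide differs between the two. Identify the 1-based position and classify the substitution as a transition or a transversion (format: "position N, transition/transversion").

Position 13 changes T→A. T is a pyrimidine and A is a purine, so this is a transversion.

position 13, transversion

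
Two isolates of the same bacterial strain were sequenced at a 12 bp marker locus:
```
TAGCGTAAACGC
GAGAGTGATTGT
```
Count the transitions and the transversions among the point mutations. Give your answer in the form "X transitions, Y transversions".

Transitions (purine↔purine or pyrimidine↔pyrimidine): 7 A→G, 10 C→T, 12 C→T.
Transversions (purine↔pyrimidine): 1 T→G, 4 C→A, 9 A→T.

3 transitions, 3 transversions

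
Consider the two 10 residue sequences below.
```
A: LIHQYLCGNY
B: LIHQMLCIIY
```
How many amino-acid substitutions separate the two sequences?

3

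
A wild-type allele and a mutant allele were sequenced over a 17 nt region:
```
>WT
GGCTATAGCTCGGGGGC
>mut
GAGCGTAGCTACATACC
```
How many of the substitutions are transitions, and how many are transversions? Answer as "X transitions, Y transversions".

Transitions (purine↔purine or pyrimidine↔pyrimidine): 2 G→A, 4 T→C, 5 A→G, 13 G→A, 15 G→A.
Transversions (purine↔pyrimidine): 3 C→G, 11 C→A, 12 G→C, 14 G→T, 16 G→C.

5 transitions, 5 transversions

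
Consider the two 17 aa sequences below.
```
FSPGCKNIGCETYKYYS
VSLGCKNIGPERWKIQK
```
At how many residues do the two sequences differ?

The sequences differ at residues 1, 3, 10, 12, 13, 15, 16, 17 (1-based) — 8 in total.

8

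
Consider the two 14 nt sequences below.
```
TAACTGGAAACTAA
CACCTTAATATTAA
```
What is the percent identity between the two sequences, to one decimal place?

57.1%

6 positions differ (1, 3, 6, 7, 9, 11), so 8 of 14 match: 8/14 = 57.14%.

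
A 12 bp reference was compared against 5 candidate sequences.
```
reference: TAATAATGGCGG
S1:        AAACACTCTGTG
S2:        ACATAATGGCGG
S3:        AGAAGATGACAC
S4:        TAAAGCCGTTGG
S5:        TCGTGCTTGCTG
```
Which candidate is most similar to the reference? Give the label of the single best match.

S2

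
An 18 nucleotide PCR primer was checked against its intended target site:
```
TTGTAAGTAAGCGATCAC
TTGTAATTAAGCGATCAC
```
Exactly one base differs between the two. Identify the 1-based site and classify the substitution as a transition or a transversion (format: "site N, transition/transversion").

Site 7 changes G→T. G is a purine and T is a pyrimidine, so this is a transversion.

site 7, transversion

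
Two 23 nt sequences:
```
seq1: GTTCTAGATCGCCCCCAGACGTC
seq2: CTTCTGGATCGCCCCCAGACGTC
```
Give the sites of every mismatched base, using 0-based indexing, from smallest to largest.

Differences at site 0 (G→C), site 5 (A→G).

0, 5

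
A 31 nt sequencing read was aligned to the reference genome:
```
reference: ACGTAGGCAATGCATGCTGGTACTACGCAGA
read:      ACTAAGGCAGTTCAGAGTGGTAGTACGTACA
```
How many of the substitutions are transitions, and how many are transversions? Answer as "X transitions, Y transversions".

3 transitions, 7 transversions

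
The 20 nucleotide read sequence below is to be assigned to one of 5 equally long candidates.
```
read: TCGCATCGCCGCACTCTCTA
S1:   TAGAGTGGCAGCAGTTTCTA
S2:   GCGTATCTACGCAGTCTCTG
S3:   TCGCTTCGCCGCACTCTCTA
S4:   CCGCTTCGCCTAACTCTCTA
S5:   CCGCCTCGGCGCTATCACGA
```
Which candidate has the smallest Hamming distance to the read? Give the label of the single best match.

S1 differs at 7 positions; S2 differs at 6 positions; S3 differs at 1 position; S4 differs at 4 positions; S5 differs at 7 positions. The closest is S3.

S3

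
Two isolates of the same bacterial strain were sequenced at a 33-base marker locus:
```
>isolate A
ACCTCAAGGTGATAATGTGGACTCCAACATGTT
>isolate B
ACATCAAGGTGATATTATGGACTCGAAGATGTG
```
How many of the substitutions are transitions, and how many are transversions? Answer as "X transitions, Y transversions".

1 transition, 5 transversions

Mismatches (1-based):
site 3: C→A (pyrimidine→purine, transversion)
site 15: A→T (purine→pyrimidine, transversion)
site 17: G→A (purine→purine, transition)
site 25: C→G (pyrimidine→purine, transversion)
site 28: C→G (pyrimidine→purine, transversion)
site 33: T→G (pyrimidine→purine, transversion)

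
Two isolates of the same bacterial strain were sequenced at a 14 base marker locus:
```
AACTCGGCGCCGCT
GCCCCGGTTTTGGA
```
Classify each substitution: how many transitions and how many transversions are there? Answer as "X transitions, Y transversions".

Mismatches (1-based):
base 1: A→G (purine→purine, transition)
base 2: A→C (purine→pyrimidine, transversion)
base 4: T→C (pyrimidine→pyrimidine, transition)
base 8: C→T (pyrimidine→pyrimidine, transition)
base 9: G→T (purine→pyrimidine, transversion)
base 10: C→T (pyrimidine→pyrimidine, transition)
base 11: C→T (pyrimidine→pyrimidine, transition)
base 13: C→G (pyrimidine→purine, transversion)
base 14: T→A (pyrimidine→purine, transversion)

5 transitions, 4 transversions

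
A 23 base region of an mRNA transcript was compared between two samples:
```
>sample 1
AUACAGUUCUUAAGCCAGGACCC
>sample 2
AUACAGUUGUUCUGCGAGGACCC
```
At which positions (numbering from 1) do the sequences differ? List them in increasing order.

Differences at position 9 (C→G), position 12 (A→C), position 13 (A→U), position 16 (C→G).

9, 12, 13, 16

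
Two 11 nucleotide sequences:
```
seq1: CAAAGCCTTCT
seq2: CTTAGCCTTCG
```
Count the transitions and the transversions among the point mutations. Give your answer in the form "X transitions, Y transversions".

Mismatches (1-based):
base 2: A→T (purine→pyrimidine, transversion)
base 3: A→T (purine→pyrimidine, transversion)
base 11: T→G (pyrimidine→purine, transversion)

0 transitions, 3 transversions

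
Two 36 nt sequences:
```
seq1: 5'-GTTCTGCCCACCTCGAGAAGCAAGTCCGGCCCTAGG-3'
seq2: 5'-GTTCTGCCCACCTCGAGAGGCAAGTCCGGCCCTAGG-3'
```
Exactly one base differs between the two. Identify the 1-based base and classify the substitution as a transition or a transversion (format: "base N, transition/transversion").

Base 19 changes A→G. A is a purine and G is a purine, so this is a transition.

base 19, transition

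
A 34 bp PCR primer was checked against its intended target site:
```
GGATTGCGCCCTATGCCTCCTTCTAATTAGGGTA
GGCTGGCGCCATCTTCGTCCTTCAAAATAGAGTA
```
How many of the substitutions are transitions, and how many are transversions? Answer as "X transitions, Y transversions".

1 transition, 8 transversions

Mismatches (1-based):
position 3: A→C (purine→pyrimidine, transversion)
position 5: T→G (pyrimidine→purine, transversion)
position 11: C→A (pyrimidine→purine, transversion)
position 13: A→C (purine→pyrimidine, transversion)
position 15: G→T (purine→pyrimidine, transversion)
position 17: C→G (pyrimidine→purine, transversion)
position 24: T→A (pyrimidine→purine, transversion)
position 27: T→A (pyrimidine→purine, transversion)
position 31: G→A (purine→purine, transition)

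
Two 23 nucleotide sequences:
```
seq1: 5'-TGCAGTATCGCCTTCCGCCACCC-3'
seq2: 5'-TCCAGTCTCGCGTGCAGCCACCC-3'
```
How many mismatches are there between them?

Comparing position by position, 5 sites differ: 2 (G/C), 7 (A/C), 12 (C/G), 14 (T/G), 16 (C/A).

5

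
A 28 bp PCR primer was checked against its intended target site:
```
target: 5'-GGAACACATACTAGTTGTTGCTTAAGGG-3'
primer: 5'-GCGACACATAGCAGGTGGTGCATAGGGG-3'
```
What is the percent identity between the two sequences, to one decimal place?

71.4%

8 positions differ (2, 3, 11, 12, 15, 18, 22, 25), so 20 of 28 match: 20/28 = 71.43%.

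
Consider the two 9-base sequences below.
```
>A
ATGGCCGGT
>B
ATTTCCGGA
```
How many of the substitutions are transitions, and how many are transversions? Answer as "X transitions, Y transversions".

Mismatches (1-based):
base 3: G→T (purine→pyrimidine, transversion)
base 4: G→T (purine→pyrimidine, transversion)
base 9: T→A (pyrimidine→purine, transversion)

0 transitions, 3 transversions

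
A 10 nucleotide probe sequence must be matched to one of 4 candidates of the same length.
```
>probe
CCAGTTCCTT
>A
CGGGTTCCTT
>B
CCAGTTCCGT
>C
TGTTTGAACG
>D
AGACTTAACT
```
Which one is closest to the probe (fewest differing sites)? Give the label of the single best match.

Hamming distances to probe — A: 2; B: 1; C: 9; D: 6.
Smallest is B with 1 mismatch.

B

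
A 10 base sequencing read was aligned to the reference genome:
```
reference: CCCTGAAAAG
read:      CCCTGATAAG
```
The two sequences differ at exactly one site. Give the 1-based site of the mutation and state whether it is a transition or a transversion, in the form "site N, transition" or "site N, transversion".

site 7, transversion

The sequences differ only at site 7: A→T (purine→pyrimidine), a transversion.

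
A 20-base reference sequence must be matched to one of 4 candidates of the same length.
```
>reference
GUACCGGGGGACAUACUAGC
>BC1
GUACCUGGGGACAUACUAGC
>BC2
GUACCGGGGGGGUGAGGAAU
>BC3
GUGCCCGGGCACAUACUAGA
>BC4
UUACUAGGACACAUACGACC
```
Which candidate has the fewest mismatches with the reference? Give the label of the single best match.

BC1 differs at 1 position; BC2 differs at 8 positions; BC3 differs at 4 positions; BC4 differs at 7 positions. The closest is BC1.

BC1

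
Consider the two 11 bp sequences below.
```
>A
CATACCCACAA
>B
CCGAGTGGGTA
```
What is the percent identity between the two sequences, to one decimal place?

27.3%

Mismatches at positions 2, 3, 5, 6, 7, 8, 9, 10 (1-based): 8 of 11.
Identical positions: 3/11 = 27.27% → 27.3%.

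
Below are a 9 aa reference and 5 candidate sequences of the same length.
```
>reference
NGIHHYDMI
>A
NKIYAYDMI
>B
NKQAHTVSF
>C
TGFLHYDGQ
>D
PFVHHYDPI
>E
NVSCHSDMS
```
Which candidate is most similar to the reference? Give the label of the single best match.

A differs at 3 residues; B differs at 7 residues; C differs at 5 residues; D differs at 4 residues; E differs at 5 residues. The closest is A.

A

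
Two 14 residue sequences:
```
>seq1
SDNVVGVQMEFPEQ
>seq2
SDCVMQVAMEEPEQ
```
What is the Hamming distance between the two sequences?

5

Mismatches (1-based): position 3: N→C; position 5: V→M; position 6: G→Q; position 8: Q→A; position 11: F→E.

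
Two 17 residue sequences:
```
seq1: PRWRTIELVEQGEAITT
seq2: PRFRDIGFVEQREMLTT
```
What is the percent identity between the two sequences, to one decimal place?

Mismatches at positions 3, 5, 7, 8, 12, 14, 15 (1-based): 7 of 17.
Identical positions: 10/17 = 58.82% → 58.8%.

58.8%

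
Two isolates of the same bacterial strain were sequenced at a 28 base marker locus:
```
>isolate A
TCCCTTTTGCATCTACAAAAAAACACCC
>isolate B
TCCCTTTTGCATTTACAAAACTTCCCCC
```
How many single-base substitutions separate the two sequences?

5

Comparing position by position, 5 bases differ: 13 (C/T), 21 (A/C), 22 (A/T), 23 (A/T), 25 (A/C).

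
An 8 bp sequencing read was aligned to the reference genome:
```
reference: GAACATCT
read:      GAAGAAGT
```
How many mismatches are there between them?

Comparing position by position, 3 positions differ: 4 (C/G), 6 (T/A), 7 (C/G).

3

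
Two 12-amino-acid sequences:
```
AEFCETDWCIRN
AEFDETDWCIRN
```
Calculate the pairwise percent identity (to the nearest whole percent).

92%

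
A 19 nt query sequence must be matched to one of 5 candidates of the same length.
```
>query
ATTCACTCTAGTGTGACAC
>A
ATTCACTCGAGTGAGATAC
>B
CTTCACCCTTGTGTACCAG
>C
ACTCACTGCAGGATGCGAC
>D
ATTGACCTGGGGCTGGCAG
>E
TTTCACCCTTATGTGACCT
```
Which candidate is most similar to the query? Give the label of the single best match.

A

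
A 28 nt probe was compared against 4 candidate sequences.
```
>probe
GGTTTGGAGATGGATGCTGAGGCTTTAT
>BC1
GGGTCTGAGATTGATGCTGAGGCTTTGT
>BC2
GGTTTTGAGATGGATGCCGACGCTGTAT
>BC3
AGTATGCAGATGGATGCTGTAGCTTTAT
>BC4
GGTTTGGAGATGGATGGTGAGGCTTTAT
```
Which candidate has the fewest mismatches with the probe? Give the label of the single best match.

BC1 differs at 5 positions; BC2 differs at 4 positions; BC3 differs at 5 positions; BC4 differs at 1 position. The closest is BC4.

BC4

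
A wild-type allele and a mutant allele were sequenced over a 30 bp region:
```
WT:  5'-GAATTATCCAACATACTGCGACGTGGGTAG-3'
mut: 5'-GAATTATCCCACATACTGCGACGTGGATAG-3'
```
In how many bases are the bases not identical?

The sequences differ at bases 10, 27 (1-based) — 2 in total.

2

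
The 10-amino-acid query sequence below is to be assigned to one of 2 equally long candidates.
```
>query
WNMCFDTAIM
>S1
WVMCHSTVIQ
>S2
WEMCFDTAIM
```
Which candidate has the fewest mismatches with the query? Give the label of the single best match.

S2

S1 differs at 5 positions; S2 differs at 1 position. The closest is S2.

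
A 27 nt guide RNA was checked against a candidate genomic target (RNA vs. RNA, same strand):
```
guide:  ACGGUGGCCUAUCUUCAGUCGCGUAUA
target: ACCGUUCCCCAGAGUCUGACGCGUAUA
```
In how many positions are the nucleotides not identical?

The sequences differ at positions 3, 6, 7, 10, 12, 13, 14, 17, 19 (1-based) — 9 in total.

9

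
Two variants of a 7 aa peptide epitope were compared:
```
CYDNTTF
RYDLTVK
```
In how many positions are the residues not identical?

The sequences differ at positions 1, 4, 6, 7 (1-based) — 4 in total.

4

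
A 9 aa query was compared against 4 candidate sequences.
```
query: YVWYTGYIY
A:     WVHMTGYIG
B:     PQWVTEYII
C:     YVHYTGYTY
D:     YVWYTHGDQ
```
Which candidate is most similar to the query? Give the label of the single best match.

C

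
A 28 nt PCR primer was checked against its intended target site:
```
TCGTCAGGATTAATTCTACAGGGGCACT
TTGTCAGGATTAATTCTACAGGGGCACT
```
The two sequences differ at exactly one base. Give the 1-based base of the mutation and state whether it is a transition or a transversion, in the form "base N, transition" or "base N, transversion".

Base 2 changes C→T. C is a pyrimidine and T is a pyrimidine, so this is a transition.

base 2, transition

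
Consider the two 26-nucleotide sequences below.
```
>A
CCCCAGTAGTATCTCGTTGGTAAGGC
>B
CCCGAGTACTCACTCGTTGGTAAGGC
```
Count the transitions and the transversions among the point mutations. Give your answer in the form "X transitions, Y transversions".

0 transitions, 4 transversions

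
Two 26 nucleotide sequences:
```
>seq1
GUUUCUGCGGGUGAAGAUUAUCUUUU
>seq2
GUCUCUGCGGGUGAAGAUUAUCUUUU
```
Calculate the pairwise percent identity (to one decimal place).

1 position differs (3), so 25 of 26 match: 25/26 = 96.15%.

96.2%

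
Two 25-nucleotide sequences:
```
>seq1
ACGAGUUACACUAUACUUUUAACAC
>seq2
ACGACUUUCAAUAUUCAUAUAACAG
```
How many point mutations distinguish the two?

Mismatches (1-based): position 5: G→C; position 8: A→U; position 11: C→A; position 15: A→U; position 17: U→A; position 19: U→A; position 25: C→G.

7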